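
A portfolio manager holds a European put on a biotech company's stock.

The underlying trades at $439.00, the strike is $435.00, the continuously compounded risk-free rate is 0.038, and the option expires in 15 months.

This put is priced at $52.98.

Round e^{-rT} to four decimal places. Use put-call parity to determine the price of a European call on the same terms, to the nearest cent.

$77.16

e^(−rT) = e^(−0.038·1.25) = 0.9536
Put-call parity: C − P = S − K·e^(−rT) = 439 − 435·0.9536 = 439 − 414.8160 = 24.1840
C = P + (C − P) = 52.98 + (24.1840) = 77.1640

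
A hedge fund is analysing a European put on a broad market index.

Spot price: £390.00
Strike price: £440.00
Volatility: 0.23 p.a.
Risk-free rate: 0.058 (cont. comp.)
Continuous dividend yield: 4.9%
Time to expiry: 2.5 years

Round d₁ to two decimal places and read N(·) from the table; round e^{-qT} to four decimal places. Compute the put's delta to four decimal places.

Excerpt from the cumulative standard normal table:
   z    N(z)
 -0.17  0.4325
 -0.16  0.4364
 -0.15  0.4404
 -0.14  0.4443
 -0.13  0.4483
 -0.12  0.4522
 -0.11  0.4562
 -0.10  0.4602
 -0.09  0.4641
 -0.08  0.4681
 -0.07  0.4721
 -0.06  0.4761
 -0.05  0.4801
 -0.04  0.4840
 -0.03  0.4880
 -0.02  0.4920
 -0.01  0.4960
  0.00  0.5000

σ√T = 0.23 × 1.5811 = 0.3637
d₁ = [ln(390/440) + (0.058 − 0.049 + 0.23²/2)·2.5] / 0.3637 = [-0.1206 + 0.0886] / 0.3637 = -0.0880 ⇒ -0.09
N(d₁) = N(-0.09) = 0.4641
Δ_put = exp(−qT)·(N(d₁) − 1) = 0.8847·(0.4641 − 1) = -0.4741

-0.4741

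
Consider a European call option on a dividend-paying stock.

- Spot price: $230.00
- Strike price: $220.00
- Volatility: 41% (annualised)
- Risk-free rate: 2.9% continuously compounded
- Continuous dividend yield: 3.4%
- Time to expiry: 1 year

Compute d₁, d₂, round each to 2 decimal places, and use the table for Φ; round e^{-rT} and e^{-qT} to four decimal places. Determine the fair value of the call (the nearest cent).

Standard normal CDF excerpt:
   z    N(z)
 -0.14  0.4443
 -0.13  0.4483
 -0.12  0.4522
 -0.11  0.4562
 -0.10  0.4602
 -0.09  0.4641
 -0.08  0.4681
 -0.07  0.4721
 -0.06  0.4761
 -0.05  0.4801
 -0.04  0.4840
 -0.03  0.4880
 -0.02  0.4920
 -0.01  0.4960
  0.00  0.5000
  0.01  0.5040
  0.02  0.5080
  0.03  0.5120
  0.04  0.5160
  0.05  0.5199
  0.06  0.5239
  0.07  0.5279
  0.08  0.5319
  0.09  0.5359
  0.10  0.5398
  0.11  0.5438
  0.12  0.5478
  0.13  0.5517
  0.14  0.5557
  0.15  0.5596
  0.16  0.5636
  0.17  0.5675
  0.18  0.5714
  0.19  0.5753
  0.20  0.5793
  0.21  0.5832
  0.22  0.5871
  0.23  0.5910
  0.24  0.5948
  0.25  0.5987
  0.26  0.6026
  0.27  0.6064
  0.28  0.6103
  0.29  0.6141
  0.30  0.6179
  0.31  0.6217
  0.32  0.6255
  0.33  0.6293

T = 1;  σ√T = 0.4100
d₁ = [ln(230/220) + (0.029 − 0.034 + 0.41²/2)·1] / 0.4100 = [0.0445 + 0.0790] / 0.4100 = 0.3012 → 0.30
d₂ = d₁ − σ√T = 0.3012 − 0.4100 = -0.1088 → -0.11
e^(−qT) = e^(−0.034·1) = 0.9666;  e^(−rT) = e^(−0.029·1) = 0.9714
N(d₁) = N(0.30) = 0.6179;  N(d₂) = N(-0.11) = 0.4562
C = 230·0.9666·0.6179 − 220·0.9714·0.4562 = 137.3703 − 97.4936 = 39.8767

$39.88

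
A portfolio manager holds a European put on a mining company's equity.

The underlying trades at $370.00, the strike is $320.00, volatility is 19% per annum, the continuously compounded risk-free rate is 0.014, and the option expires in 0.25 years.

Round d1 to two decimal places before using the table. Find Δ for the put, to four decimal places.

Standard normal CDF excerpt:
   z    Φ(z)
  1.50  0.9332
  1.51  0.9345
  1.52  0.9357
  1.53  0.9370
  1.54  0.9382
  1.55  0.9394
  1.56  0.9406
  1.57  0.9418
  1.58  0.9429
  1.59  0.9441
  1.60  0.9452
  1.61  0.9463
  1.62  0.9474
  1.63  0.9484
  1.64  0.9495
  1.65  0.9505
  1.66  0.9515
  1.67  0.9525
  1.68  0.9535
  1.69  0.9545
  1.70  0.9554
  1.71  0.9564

-0.0537

σ√T = 0.19·√0.25 = 0.0950
d₁ = [ln(370/320) + (0.014 + 0.19²/2)·0.25] / 0.0950 = [0.1452 + 0.0080] / 0.0950 = 1.6126 → 1.61
N(d₁) = N(1.61) = 0.9463
Δ_put = N(d₁) − 1 = 0.9463 − 1 = -0.0537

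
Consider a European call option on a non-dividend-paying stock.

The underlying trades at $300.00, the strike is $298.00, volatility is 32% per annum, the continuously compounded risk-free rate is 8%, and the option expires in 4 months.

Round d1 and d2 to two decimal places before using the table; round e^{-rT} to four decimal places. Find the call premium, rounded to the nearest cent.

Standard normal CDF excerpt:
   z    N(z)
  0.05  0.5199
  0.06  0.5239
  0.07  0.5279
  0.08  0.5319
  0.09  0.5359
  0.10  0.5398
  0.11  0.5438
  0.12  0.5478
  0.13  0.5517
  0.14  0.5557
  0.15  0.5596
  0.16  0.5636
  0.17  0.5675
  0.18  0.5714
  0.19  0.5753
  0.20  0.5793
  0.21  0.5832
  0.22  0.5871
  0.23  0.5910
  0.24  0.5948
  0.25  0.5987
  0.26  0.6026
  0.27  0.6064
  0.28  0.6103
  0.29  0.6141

$26.42

σ√T = 0.32 × 0.5774 = 0.1848
ln(S/K) + (r + σ²/2)T = ln(300/298) + (0.08 + 0.32²/2)·0.3333 = 0.0067 + 0.0437 = 0.0504
d₁ = 0.0504 / 0.1848 = 0.2729 which rounds to 0.27
d₂ = d₁ − σ√T = 0.2729 − 0.1848 = 0.0882 which rounds to 0.09
exp(−rT) = exp(−0.08·0.3333) = 0.9737
N(d₁) = N(0.27) = 0.6064;  N(d₂) = N(0.09) = 0.5359
C = 300·0.6064 − 298·0.9737·0.5359 = 181.9200 − 155.4981 = 26.4219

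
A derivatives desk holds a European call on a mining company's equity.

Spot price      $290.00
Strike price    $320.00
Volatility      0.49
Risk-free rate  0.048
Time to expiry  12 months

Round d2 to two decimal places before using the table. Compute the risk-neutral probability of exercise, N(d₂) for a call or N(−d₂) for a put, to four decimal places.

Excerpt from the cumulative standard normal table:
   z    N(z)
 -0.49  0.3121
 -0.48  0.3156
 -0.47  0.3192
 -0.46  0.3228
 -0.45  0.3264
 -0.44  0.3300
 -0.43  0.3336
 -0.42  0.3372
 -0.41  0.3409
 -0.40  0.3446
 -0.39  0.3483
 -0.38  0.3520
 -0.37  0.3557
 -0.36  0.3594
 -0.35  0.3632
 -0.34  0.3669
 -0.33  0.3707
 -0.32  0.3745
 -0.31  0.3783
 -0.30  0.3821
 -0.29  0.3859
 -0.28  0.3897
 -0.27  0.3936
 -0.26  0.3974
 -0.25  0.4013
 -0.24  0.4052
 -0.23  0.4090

σ√T = 0.49·√1 = 0.4900
ln(S/K) + (r + σ²/2)T = ln(290/320) + (0.048 + 0.49²/2)·1 = -0.0984 + 0.1680 = 0.0696
d₁ = 0.0696 / 0.4900 = 0.1421 which rounds to 0.14
d₂ = d₁ − σ√T = 0.1421 − 0.4900 = -0.3479 which rounds to -0.35
Risk-neutral Pr[S_T > K] = N(d₂) = N(-0.35) = 0.3632

0.3632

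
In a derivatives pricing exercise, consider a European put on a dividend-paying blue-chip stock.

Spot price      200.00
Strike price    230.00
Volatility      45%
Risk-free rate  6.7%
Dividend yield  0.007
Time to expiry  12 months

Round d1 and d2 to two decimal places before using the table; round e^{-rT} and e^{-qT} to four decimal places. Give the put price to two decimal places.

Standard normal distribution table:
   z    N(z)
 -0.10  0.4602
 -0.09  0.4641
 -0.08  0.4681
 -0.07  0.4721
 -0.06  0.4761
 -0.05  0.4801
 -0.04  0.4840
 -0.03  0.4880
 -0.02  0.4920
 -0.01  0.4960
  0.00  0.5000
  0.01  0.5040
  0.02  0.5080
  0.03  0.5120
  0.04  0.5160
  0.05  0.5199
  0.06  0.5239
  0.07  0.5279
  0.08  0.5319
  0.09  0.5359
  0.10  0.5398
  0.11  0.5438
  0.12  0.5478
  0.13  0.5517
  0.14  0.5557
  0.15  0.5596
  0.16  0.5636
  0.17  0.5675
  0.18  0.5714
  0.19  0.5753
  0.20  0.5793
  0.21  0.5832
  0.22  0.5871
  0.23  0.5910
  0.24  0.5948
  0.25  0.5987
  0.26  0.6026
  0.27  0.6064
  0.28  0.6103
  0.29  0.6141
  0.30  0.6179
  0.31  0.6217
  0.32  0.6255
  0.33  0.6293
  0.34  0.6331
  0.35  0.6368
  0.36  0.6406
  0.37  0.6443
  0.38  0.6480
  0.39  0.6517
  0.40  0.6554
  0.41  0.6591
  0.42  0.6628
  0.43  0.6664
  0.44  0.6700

σ√T = 0.45 × 1.0000 = 0.4500
d₁ = [ln(200/230) + (0.067 − 0.007 + ½·0.45²)·1] / (σ√T) = (-0.1398 + 0.1613) / 0.4500 = 0.0478 → 0.05
d₂ = 0.0478 − 0.4500 = -0.4022 → -0.40
e^(−qT) = e^(−0.007·1) = 0.9930;  e^(−rT) = e^(−0.067·1) = 0.9352
N(−d₂) = N(0.40) = 0.6554;  N(−d₁) = N(-0.05) = 0.4801
P = 230·0.9352·0.6554 − 200·0.9930·0.4801 = 140.9739 − 95.3479 = 45.6261

45.63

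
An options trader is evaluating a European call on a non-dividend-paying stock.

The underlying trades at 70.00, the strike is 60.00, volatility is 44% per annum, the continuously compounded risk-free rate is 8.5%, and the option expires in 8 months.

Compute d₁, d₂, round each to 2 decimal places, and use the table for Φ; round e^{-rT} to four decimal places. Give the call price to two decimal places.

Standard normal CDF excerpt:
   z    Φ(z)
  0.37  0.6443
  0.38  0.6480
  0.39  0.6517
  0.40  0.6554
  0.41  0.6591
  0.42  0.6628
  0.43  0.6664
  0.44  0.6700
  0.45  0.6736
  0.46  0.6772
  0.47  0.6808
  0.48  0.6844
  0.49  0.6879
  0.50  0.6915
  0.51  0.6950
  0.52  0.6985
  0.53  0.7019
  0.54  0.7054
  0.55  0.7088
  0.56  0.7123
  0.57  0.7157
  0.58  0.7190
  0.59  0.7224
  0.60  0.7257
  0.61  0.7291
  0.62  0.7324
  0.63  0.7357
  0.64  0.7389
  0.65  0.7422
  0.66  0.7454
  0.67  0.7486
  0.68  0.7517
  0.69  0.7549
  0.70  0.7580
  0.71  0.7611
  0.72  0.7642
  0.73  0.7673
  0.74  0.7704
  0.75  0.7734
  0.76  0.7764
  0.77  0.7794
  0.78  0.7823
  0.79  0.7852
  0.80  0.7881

17.19

T = 0.6667;  σ√T = 0.3593
d₁ = [ln(70/60) + (0.085 + 0.44²/2)·0.6667] / 0.3593 = [0.1542 + 0.1212] / 0.3593 = 0.7664 → 0.77
d₂ = d₁ − σ√T = 0.7664 − 0.3593 = 0.4072 → 0.41
e^(−rT) = e^(−0.085·0.6667) = 0.9449
N(d₁) = N(0.77) = 0.7794;  N(d₂) = N(0.41) = 0.6591
C = 70·0.7794 − 60·0.9449·0.6591 = 54.5580 − 37.3670 = 17.1910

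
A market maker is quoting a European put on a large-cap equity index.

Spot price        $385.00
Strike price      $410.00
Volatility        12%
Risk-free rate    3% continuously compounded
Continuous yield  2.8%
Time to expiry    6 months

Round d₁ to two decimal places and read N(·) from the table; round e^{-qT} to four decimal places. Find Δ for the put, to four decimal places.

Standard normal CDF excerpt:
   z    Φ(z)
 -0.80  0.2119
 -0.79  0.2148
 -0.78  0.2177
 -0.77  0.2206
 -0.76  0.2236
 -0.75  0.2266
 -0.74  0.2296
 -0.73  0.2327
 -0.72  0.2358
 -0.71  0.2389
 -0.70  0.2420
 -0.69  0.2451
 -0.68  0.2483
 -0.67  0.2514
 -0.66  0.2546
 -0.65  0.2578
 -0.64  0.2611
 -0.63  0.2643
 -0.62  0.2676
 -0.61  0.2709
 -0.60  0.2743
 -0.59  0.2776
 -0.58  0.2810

-0.7444

σ√T = 0.12 × 0.7071 = 0.0849
d₁ = [ln(385/410) + (0.03 − 0.028 + ½·0.12²)·0.5] / (σ√T) = (-0.0629 + 0.0046) / 0.0849 = -0.6872 ≈ -0.69
N(d₁) = N(-0.69) = 0.2451
Δ_put = exp(−qT)·(N(d₁) − 1) = 0.9861·(0.2451 − 1) = -0.7444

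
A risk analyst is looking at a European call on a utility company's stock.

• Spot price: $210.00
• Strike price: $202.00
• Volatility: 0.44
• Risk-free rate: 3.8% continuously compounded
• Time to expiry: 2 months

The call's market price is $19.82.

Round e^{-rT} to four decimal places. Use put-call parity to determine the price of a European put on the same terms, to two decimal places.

e^(−rT) = e^(−0.038·0.1667) = 0.9937
Put-call parity: C − P = S − K·e^(−rT) = 210 − 202·0.9937 = 210 − 200.7274 = 9.2726
P = C − (C − P) = 19.82 − (9.2726) = 10.5474

$10.55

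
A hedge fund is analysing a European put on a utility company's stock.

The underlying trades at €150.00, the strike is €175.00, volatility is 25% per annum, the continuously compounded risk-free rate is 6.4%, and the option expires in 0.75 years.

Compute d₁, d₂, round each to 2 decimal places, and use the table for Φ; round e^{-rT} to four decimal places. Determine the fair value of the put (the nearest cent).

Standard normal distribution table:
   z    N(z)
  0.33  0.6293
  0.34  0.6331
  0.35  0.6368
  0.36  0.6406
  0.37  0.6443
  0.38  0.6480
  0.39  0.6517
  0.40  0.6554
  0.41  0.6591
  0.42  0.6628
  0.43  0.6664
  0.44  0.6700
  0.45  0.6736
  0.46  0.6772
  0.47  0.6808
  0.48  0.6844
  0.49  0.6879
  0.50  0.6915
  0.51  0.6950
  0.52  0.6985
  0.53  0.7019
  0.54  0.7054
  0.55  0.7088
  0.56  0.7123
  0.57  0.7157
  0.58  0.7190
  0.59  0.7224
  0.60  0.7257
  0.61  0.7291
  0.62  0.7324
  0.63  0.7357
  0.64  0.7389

€23.84

T = 0.75;  σ√T = 0.2165
d₁ = [ln(150/175) + (0.064 + 0.25²/2)·0.75] / 0.2165 = [-0.1542 + 0.0714] / 0.2165 = -0.3820 → -0.38
d₂ = d₁ − σ√T = -0.3820 − 0.2165 = -0.5985 → -0.60
exp(−rT) = exp(−0.064·0.75) = 0.9531
P = 175·0.9531·N(0.60) − 150·N(0.38) = 175·0.9531·0.7257 − 150·0.6480 = 121.0413 − 97.2000 = 23.8413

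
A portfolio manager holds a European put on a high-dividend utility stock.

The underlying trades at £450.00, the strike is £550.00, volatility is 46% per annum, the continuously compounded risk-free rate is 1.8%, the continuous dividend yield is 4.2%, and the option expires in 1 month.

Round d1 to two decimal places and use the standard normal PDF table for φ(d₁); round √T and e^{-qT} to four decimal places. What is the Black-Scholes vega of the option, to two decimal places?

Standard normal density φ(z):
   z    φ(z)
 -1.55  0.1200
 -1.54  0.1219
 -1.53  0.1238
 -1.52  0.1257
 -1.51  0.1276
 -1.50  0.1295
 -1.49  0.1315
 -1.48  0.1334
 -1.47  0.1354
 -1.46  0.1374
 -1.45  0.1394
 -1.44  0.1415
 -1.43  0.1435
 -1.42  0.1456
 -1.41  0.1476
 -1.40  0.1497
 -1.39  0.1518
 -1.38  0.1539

T = 0.08333;  σ√T = 0.1328
d₁ = [ln(450/550) + (0.018 − 0.042 + ½·0.46²)·0.08333] / (σ√T) = (-0.2007 + 0.0068) / 0.1328 = -1.4598 ≈ -1.46
√T = √0.08333 = 0.2887
φ(d₁) = φ(-1.46) = 0.1374
e^(−qT) = e^(−0.042·0.08333) = 0.9965
vega = S·e^(−qT)·φ(d₁)·√T = 450·0.9965·0.1374·0.2887 = 17.7878

17.79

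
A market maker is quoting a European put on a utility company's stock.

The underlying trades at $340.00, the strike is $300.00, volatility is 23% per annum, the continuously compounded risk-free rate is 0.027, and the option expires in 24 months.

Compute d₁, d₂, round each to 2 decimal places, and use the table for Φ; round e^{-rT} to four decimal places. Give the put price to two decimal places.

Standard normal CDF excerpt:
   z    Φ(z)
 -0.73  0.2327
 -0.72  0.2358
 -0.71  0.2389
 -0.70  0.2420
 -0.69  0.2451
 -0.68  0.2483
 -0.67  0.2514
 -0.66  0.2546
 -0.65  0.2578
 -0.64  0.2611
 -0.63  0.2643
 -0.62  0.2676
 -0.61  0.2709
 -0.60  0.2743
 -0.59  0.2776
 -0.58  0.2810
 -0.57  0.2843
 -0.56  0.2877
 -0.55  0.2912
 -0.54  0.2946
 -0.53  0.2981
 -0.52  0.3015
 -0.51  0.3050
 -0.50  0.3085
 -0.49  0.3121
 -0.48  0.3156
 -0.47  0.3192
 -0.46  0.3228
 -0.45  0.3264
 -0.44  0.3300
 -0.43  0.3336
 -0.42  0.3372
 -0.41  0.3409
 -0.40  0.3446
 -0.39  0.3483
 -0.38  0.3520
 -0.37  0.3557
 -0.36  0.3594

σ√T = 0.23·√2 = 0.3253
d₁ = [ln(340/300) + (0.027 + 0.23²/2)·2] / 0.3253 = [0.1252 + 0.1069] / 0.3253 = 0.7134 → 0.71
d₂ = d₁ − σ√T = 0.7134 − 0.3253 = 0.3882 → 0.39
e^(−rT) = e^(−0.027·2) = 0.9474
P = 300·0.9474·N(-0.39) − 340·N(-0.71) = 300·0.9474·0.3483 − 340·0.2389 = 98.9938 − 81.2260 = 17.7678

$17.77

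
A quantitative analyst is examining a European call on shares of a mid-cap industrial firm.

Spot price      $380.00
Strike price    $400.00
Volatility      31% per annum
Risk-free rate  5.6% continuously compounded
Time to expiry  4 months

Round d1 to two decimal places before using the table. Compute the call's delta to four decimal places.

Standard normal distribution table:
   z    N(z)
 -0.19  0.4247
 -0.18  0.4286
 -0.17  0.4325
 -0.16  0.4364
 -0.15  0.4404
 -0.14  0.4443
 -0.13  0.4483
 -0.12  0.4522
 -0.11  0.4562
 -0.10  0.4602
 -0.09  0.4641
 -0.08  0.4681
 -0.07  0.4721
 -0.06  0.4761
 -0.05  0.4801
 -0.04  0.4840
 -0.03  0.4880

σ√T = 0.31·√0.3333 = 0.1790
d₁ = [ln(380/400) + (0.056 + 0.31²/2)·0.3333] / 0.1790 = [-0.0513 + 0.0347] / 0.1790 = -0.0928 ≈ -0.09
N(d₁) = N(-0.09) = 0.4641
Δ_call = N(d₁) = 0.4641

0.4641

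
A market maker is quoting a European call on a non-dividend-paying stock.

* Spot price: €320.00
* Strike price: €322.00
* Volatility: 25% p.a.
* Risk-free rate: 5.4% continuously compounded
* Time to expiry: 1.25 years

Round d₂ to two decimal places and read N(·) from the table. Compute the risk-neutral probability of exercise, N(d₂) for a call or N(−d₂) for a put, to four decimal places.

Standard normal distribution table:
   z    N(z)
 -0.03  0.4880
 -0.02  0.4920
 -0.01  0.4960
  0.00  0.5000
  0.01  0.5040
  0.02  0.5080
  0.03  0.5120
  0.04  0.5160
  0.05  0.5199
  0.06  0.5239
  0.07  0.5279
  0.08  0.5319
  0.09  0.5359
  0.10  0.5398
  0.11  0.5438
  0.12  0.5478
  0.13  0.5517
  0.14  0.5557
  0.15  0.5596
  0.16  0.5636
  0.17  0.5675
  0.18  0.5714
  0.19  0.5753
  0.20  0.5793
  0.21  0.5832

σ√T = 0.25·√1.25 = 0.2795
d₁ = [ln(320/322) + (0.054 + 0.25²/2)·1.25] / 0.2795 = [-0.0062 + 0.1066] / 0.2795 = 0.3590 ≈ 0.36
d₂ = d₁ − σ√T = 0.3590 − 0.2795 = 0.0795 ≈ 0.08
Risk-neutral Pr[S_T > K] = N(d₂) = N(0.08) = 0.5319

0.5319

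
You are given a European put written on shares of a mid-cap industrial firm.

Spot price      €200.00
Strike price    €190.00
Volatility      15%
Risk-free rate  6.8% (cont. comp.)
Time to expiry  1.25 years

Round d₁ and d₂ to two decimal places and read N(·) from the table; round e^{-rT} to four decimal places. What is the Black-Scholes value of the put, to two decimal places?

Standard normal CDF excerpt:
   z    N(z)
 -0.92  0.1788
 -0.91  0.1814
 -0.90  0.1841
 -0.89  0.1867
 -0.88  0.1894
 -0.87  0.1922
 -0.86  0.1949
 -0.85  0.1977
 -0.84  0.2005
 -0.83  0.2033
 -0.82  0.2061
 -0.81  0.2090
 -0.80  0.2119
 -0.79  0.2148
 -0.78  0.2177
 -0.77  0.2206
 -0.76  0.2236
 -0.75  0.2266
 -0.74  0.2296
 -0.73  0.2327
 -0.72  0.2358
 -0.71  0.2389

σ√T = 0.15·√1.25 = 0.1677
d₁ = [ln(200/190) + (0.068 + 0.15²/2)·1.25] / 0.1677 = [0.0513 + 0.0991] / 0.1677 = 0.8965 ⇒ 0.90
d₂ = d₁ − σ√T = 0.8965 − 0.1677 = 0.7288 ⇒ 0.73
exp(−rT) = exp(−0.068·1.25) = 0.9185
P = 190·0.9185·N(-0.73) − 200·N(-0.90) = 190·0.9185·0.2327 − 200·0.1841 = 40.6096 − 36.8200 = 3.7896

€3.79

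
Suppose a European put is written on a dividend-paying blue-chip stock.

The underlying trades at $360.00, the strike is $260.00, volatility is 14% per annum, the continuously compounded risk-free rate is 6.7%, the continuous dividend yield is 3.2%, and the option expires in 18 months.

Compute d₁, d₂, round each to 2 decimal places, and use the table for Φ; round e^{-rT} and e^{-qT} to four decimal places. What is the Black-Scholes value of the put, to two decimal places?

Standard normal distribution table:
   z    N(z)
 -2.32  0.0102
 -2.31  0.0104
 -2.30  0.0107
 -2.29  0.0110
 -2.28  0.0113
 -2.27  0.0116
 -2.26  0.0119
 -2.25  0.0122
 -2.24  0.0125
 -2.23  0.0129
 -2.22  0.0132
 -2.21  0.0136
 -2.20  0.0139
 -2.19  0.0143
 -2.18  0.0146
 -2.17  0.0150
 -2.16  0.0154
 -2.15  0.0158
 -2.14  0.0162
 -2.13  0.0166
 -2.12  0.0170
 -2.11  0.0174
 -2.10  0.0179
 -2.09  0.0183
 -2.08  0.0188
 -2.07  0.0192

$0.22

σ√T = 0.14 × 1.2247 = 0.1715
d₁ = [ln(360/260) + (0.067 − 0.032 + 0.14²/2)·1.5] / 0.1715 = [0.3254 + 0.0672] / 0.1715 = 2.2898 which rounds to 2.29
d₂ = d₁ − σ√T = 2.2898 − 0.1715 = 2.1184 which rounds to 2.12
exp(−qT) = exp(−0.032·1.5) = 0.9531;  exp(−rT) = exp(−0.067·1.5) = 0.9044
N(−d₂) = N(-2.12) = 0.0170;  N(−d₁) = N(-2.29) = 0.0110
P = 260·0.9044·0.0170 − 360·0.9531·0.0110 = 3.9974 − 3.7743 = 0.2232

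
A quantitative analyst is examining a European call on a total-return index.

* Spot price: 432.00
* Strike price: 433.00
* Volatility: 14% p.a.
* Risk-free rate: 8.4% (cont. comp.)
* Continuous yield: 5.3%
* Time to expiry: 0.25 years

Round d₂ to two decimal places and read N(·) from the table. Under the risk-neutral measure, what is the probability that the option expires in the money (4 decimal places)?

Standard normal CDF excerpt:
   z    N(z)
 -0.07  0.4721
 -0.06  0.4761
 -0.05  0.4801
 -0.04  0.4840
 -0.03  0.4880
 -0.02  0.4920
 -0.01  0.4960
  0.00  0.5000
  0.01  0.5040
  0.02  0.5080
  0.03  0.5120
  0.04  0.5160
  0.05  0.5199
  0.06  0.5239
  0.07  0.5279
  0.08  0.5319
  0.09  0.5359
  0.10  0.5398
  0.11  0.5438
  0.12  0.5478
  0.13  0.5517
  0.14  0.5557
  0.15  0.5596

0.5160

T = 0.25;  σ√T = 0.0700
d₁ = [ln(432/433) + (0.084 − 0.053 + 0.14²/2)·0.25] / 0.0700 = [-0.0023 + 0.0102] / 0.0700 = 0.1127 ⇒ 0.11
d₂ = d₁ − σ√T = 0.1127 − 0.0700 = 0.0427 ⇒ 0.04
Risk-neutral Pr[S_T > K] = N(d₂) = N(0.04) = 0.5160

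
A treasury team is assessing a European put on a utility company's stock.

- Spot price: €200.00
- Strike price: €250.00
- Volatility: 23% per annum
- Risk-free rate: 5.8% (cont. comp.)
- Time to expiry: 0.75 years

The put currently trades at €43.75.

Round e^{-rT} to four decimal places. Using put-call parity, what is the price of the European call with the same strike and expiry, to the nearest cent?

€4.40

e^(−rT) = e^(−0.058·0.75) = 0.9574
Put-call parity: C − P = S − K·e^(−rT) = 200 − 250·0.9574 = 200 − 239.3500 = -39.3500
C = P + (C − P) = 43.75 + (-39.3500) = 4.4000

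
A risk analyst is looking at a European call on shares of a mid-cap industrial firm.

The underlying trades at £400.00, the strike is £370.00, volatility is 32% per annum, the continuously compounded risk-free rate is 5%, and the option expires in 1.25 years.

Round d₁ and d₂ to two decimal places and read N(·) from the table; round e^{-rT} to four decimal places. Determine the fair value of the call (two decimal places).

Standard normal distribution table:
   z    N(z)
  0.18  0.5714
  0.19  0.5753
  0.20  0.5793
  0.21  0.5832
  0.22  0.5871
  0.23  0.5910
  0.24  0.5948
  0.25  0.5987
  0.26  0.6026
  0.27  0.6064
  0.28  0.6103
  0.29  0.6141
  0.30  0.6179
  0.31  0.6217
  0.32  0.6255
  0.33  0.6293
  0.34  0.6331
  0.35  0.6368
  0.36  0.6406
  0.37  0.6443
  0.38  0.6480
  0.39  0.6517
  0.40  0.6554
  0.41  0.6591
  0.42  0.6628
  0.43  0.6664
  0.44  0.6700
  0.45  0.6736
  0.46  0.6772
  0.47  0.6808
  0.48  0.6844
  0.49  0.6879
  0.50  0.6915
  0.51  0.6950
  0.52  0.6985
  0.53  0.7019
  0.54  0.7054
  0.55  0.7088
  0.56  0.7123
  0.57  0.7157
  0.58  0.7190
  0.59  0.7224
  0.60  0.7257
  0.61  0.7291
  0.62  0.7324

σ√T = 0.32 × 1.1180 = 0.3578
d₁ = [ln(400/370) + (0.05 + ½·0.32²)·1.25] / (σ√T) = (0.0780 + 0.1265) / 0.3578 = 0.5715 which rounds to 0.57
d₂ = 0.5715 − 0.3578 = 0.2137 which rounds to 0.21
exp(−rT) = exp(−0.05·1.25) = 0.9394
N(d₁) = N(0.57) = 0.7157;  N(d₂) = N(0.21) = 0.5832
C = 400·0.7157 − 370·0.9394·0.5832 = 286.2800 − 202.7075 = 83.5725

£83.57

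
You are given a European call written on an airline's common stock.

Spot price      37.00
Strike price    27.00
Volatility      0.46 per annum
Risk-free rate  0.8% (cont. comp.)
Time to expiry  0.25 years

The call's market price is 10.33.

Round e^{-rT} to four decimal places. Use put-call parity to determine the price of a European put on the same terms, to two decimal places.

e^(−rT) = e^(−0.008·0.25) = 0.9980
Put-call parity: C − P = S − K·e^(−rT) = 37 − 27·0.9980 = 37 − 26.9460 = 10.0540
P = C − (C − P) = 10.33 − (10.0540) = 0.2760

0.28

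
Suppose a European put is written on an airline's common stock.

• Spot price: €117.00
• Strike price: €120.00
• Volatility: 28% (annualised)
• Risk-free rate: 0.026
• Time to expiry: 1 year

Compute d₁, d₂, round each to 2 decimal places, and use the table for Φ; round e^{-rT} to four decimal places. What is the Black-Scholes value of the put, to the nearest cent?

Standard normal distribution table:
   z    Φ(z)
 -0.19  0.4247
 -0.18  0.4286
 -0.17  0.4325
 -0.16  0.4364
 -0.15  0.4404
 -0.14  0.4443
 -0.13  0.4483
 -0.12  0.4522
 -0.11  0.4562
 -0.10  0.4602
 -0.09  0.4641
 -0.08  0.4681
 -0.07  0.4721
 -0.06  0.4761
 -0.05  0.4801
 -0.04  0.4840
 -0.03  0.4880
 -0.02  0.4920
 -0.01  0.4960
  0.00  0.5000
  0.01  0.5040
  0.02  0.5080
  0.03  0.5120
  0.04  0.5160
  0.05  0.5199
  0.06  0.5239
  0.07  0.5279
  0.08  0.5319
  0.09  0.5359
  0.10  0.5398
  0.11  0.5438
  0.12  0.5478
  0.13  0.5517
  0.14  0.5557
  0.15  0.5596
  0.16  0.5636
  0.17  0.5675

€12.99

σ√T = 0.28 × 1.0000 = 0.2800
d₁ = [ln(117/120) + (0.026 + 0.28²/2)·1] / 0.2800 = [-0.0253 + 0.0652] / 0.2800 = 0.1424 which rounds to 0.14
d₂ = d₁ − σ√T = 0.1424 − 0.2800 = -0.1376 which rounds to -0.14
e^(−rT) = e^(−0.026·1) = 0.9743
P = 120·0.9743·N(0.14) − 117·N(-0.14) = 120·0.9743·0.5557 − 117·0.4443 = 64.9702 − 51.9831 = 12.9871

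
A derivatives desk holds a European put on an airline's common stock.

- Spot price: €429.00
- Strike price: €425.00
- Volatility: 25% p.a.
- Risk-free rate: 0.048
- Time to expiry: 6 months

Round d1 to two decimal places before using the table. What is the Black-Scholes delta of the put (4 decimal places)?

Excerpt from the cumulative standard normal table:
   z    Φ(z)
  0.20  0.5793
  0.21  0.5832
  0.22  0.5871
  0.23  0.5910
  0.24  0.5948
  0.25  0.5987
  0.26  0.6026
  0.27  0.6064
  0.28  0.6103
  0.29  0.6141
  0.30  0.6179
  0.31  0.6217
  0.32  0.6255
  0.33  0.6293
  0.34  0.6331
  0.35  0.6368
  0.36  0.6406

-0.3897

T = 0.5;  σ√T = 0.1768
ln(S/K) + (r + σ²/2)T = ln(429/425) + (0.048 + 0.25²/2)·0.5 = 0.0094 + 0.0396 = 0.0490
d₁ = 0.0490 / 0.1768 = 0.2771 which rounds to 0.28
N(d₁) = N(0.28) = 0.6103
Δ_put = N(d₁) − 1 = 0.6103 − 1 = -0.3897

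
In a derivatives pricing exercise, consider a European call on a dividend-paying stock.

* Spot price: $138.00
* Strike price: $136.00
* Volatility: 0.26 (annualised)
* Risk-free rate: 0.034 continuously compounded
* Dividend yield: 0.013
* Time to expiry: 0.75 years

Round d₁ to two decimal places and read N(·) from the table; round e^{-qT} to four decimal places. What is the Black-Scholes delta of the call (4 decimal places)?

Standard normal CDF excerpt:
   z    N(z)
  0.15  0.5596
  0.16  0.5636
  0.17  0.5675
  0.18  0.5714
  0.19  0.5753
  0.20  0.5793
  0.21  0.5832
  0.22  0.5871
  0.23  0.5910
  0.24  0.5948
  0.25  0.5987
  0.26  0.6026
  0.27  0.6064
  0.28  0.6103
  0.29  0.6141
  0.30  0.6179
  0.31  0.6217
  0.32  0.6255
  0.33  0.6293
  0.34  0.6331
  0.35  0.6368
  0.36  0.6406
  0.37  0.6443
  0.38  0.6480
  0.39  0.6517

σ√T = 0.26·√0.75 = 0.2252
d₁ = [ln(138/136) + (0.034 − 0.013 + 0.26²/2)·0.75] / 0.2252 = [0.0146 + 0.0411] / 0.2252 = 0.2474 which rounds to 0.25
N(d₁) = N(0.25) = 0.5987
Δ_call = e^(−qT)·N(d₁) = 0.9903·0.5987 = 0.5929

0.5929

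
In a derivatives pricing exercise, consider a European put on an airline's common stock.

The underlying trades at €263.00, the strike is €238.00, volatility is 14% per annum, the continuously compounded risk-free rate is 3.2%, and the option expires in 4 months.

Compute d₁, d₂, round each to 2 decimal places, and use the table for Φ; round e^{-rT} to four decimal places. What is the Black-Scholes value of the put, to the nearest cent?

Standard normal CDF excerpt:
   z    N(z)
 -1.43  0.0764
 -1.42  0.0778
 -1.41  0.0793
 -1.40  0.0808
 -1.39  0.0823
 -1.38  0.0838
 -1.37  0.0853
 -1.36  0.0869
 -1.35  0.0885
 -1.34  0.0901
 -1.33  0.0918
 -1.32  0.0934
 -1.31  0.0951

€0.76

σ√T = 0.14 × 0.5774 = 0.0808
ln(S/K) + (r + σ²/2)T = ln(263/238) + (0.032 + 0.14²/2)·0.3333 = 0.0999 + 0.0139 = 0.1138
d₁ = 0.1138 / 0.0808 = 1.4081 ⇒ 1.41
d₂ = d₁ − σ√T = 1.4081 − 0.0808 = 1.3273 ⇒ 1.33
exp(−rT) = exp(−0.032·0.3333) = 0.9894
P = 238·0.9894·N(-1.33) − 263·N(-1.41) = 238·0.9894·0.0918 − 263·0.0793 = 21.6168 − 20.8559 = 0.7609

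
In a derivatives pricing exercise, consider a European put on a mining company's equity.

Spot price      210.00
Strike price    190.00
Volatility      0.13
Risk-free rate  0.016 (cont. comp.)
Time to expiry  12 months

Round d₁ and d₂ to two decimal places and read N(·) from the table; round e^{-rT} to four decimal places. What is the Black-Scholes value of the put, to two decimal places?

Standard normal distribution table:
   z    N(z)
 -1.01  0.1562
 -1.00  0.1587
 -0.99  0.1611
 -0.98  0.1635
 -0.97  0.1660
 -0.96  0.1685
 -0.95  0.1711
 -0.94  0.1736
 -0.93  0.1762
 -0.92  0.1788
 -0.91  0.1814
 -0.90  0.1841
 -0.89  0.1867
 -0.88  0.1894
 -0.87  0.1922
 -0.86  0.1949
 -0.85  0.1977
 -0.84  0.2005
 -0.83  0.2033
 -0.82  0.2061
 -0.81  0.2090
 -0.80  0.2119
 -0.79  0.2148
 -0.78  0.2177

σ√T = 0.13·√1 = 0.1300
ln(S/K) + (r + σ²/2)T = ln(210/190) + (0.016 + 0.13²/2)·1 = 0.1001 + 0.0244 = 0.1245
d₁ = 0.1245 / 0.1300 = 0.9579 which rounds to 0.96
d₂ = d₁ − σ√T = 0.9579 − 0.1300 = 0.8279 which rounds to 0.83
e^(−rT) = e^(−0.016·1) = 0.9841
N(−d₂) = N(-0.83) = 0.2033;  N(−d₁) = N(-0.96) = 0.1685
P = 190·0.9841·0.2033 − 210·0.1685 = 38.0128 − 35.3850 = 2.6278

2.63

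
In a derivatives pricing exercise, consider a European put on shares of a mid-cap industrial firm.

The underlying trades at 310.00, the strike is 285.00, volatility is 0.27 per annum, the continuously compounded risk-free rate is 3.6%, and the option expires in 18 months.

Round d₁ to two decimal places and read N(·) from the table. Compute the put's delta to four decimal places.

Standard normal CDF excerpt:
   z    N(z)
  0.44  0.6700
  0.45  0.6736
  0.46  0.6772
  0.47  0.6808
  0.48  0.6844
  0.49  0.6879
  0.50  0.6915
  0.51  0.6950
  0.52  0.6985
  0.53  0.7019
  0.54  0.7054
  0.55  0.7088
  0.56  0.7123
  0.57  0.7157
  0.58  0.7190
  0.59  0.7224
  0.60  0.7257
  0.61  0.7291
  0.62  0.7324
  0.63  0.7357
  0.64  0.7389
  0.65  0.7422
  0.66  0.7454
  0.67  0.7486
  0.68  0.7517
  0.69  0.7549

σ√T = 0.27 × 1.2247 = 0.3307
ln(S/K) + (r + σ²/2)T = ln(310/285) + (0.036 + 0.27²/2)·1.5 = 0.0841 + 0.1087 = 0.1928
d₁ = 0.1928 / 0.3307 = 0.5829 ≈ 0.58
N(d₁) = N(0.58) = 0.7190
Δ_put = N(d₁) − 1 = 0.7190 − 1 = -0.2810

-0.2810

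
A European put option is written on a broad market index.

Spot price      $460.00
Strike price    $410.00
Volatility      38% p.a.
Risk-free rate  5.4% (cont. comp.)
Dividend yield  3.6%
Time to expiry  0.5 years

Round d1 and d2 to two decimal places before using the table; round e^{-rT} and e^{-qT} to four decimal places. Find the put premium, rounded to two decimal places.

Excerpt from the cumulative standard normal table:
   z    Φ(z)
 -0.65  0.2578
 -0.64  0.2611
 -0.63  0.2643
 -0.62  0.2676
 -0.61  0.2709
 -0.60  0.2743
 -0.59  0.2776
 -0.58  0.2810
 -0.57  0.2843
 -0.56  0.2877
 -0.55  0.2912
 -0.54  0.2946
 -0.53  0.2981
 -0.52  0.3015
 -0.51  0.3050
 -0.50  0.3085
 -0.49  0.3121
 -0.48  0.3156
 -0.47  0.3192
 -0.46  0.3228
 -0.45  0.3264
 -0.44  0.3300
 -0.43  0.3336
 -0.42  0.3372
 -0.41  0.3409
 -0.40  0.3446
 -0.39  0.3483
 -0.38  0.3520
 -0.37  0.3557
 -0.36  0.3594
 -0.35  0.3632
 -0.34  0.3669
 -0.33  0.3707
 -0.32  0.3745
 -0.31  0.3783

$24.01

T = 0.5;  σ√T = 0.2687
d₁ = [ln(460/410) + (0.054 − 0.036 + ½·0.38²)·0.5] / (σ√T) = (0.1151 + 0.0451) / 0.2687 = 0.5961 ⇒ 0.60
d₂ = 0.5961 − 0.2687 = 0.3274 ⇒ 0.33
exp(−qT) = exp(−0.036·0.5) = 0.9822;  exp(−rT) = exp(−0.054·0.5) = 0.9734
N(−d₂) = N(-0.33) = 0.3707;  N(−d₁) = N(-0.60) = 0.2743
P = 410·0.9734·0.3707 − 460·0.9822·0.2743 = 147.9441 − 123.9320 = 24.0121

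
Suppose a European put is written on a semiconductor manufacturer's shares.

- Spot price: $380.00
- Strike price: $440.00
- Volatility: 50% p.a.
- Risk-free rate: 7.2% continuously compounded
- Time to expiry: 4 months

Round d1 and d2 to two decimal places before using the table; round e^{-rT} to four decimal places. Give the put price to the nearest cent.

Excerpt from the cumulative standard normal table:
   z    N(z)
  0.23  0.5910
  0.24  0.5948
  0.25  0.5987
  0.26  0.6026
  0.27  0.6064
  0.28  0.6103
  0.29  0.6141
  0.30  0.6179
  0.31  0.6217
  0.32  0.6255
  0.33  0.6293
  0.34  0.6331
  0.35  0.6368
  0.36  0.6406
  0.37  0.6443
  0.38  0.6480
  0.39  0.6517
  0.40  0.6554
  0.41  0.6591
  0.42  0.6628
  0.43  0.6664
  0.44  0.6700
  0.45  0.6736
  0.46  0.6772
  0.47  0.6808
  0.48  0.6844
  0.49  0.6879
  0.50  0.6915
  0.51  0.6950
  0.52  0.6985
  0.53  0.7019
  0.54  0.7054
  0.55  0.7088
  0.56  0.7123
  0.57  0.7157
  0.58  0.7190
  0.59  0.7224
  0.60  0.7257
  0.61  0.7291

$75.53

σ√T = 0.5 × 0.5774 = 0.2887
ln(S/K) + (r + σ²/2)T = ln(380/440) + (0.072 + 0.5²/2)·0.3333 = -0.1466 + 0.0657 = -0.0809
d₁ = -0.0809 / 0.2887 = -0.2804 ⇒ -0.28
d₂ = d₁ − σ√T = -0.2804 − 0.2887 = -0.5690 ⇒ -0.57
exp(−rT) = exp(−0.072·0.3333) = 0.9763
N(−d₂) = N(0.57) = 0.7157;  N(−d₁) = N(0.28) = 0.6103
P = 440·0.9763·0.7157 − 380·0.6103 = 307.4447 − 231.9140 = 75.5307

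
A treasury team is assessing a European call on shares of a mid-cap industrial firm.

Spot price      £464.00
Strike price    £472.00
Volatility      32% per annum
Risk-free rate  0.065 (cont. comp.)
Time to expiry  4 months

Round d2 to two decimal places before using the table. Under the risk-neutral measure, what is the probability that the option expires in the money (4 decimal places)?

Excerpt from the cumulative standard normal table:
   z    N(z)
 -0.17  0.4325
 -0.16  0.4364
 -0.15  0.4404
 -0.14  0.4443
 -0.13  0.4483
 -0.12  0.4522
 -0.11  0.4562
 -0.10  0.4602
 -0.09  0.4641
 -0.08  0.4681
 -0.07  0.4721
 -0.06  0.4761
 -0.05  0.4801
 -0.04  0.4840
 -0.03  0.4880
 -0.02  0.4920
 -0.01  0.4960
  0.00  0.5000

0.4721

σ√T = 0.32 × 0.5774 = 0.1848
d₁ = [ln(464/472) + (0.065 + 0.32²/2)·0.3333] / 0.1848 = [-0.0171 + 0.0387] / 0.1848 = 0.1171 → 0.12
d₂ = d₁ − σ√T = 0.1171 − 0.1848 = -0.0676 → -0.07
Pr(exercise) under Q = N(d₂) = 0.4721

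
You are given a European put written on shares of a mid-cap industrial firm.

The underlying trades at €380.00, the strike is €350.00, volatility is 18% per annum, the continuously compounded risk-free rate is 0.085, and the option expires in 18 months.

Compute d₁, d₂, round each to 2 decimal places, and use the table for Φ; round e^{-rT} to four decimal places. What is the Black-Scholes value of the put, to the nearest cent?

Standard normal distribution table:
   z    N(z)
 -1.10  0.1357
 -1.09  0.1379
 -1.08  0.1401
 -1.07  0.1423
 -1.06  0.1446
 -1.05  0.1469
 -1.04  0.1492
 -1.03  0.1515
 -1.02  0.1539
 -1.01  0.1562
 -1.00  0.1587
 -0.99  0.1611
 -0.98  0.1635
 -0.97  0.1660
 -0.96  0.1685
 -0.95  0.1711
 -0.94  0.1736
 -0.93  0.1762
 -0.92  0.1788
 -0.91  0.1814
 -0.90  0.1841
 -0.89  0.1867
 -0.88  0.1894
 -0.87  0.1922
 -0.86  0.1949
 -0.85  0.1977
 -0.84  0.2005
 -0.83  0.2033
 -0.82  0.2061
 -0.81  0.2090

€6.83

T = 1.5;  σ√T = 0.2205
d₁ = [ln(380/350) + (0.085 + 0.18²/2)·1.5] / 0.2205 = [0.0822 + 0.1518] / 0.2205 = 1.0616 ≈ 1.06
d₂ = d₁ − σ√T = 1.0616 − 0.2205 = 0.8412 ≈ 0.84
e^(−rT) = e^(−0.085·1.5) = 0.8803
P = 350·0.8803·N(-0.84) − 380·N(-1.06) = 350·0.8803·0.2005 − 380·0.1446 = 61.7751 − 54.9480 = 6.8271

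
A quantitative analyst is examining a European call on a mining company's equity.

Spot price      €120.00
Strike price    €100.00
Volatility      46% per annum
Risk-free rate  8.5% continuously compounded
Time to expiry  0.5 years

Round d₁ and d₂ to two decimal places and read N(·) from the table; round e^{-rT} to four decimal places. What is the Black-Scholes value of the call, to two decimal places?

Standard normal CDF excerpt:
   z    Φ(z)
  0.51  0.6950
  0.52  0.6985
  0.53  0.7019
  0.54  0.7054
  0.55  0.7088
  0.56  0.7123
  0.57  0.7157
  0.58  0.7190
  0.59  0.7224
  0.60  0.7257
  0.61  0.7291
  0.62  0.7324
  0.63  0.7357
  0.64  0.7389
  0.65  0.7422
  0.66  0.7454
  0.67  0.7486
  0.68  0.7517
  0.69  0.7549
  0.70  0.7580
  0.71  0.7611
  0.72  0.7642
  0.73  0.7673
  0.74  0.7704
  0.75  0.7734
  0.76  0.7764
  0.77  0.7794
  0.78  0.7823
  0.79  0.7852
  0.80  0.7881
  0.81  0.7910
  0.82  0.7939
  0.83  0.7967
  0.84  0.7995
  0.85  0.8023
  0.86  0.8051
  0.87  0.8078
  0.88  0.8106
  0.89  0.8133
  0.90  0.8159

σ√T = 0.46·√0.5 = 0.3253
d₁ = [ln(120/100) + (0.085 + ½·0.46²)·0.5] / (σ√T) = (0.1823 + 0.0954) / 0.3253 = 0.8538 ≈ 0.85
d₂ = 0.8538 − 0.3253 = 0.5286 ≈ 0.53
e^(−rT) = e^(−0.085·0.5) = 0.9584
N(d₁) = N(0.85) = 0.8023;  N(d₂) = N(0.53) = 0.7019
C = 120·0.8023 − 100·0.9584·0.7019 = 96.2760 − 67.2701 = 29.0059

€29.01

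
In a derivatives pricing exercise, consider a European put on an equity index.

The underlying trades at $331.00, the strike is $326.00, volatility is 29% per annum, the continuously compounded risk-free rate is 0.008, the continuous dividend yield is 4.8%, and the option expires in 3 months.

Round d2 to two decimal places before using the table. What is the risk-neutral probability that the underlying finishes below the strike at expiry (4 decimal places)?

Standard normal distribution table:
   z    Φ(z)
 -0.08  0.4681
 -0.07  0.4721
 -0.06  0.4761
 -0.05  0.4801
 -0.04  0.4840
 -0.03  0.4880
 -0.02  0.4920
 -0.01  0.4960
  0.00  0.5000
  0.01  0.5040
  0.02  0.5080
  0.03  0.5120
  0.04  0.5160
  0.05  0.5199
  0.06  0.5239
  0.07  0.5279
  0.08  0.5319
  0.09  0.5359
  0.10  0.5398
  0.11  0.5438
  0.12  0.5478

σ√T = 0.29 × 0.5000 = 0.1450
d₁ = [ln(331/326) + (0.008 − 0.048 + 0.29²/2)·0.25] / 0.1450 = [0.0152 + 0.0005] / 0.1450 = 0.1085 ⇒ 0.11
d₂ = d₁ − σ√T = 0.1085 − 0.1450 = -0.0365 ⇒ -0.04
Pr(exercise) under Q = N(−d₂) = N(0.04) = 0.5160

0.5160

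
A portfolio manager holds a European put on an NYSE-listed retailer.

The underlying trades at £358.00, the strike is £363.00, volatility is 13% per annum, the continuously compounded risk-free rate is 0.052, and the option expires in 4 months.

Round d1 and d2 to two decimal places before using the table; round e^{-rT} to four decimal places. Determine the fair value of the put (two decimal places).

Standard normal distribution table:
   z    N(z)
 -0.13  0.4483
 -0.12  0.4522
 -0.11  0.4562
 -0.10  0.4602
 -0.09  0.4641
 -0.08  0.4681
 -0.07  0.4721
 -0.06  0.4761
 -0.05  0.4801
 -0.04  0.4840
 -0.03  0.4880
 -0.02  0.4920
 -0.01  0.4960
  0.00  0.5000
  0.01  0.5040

σ√T = 0.13 × 0.5774 = 0.0751
d₁ = [ln(358/363) + (0.052 + 0.13²/2)·0.3333] / 0.0751 = [-0.0139 + 0.0201] / 0.0751 = 0.0837 ≈ 0.08
d₂ = d₁ − σ√T = 0.0837 − 0.0751 = 0.0086 ≈ 0.01
exp(−rT) = exp(−0.052·0.3333) = 0.9828
P = 363·0.9828·N(-0.01) − 358·N(-0.08) = 363·0.9828·0.4960 − 358·0.4681 = 176.9512 − 167.5798 = 9.3714

£9.37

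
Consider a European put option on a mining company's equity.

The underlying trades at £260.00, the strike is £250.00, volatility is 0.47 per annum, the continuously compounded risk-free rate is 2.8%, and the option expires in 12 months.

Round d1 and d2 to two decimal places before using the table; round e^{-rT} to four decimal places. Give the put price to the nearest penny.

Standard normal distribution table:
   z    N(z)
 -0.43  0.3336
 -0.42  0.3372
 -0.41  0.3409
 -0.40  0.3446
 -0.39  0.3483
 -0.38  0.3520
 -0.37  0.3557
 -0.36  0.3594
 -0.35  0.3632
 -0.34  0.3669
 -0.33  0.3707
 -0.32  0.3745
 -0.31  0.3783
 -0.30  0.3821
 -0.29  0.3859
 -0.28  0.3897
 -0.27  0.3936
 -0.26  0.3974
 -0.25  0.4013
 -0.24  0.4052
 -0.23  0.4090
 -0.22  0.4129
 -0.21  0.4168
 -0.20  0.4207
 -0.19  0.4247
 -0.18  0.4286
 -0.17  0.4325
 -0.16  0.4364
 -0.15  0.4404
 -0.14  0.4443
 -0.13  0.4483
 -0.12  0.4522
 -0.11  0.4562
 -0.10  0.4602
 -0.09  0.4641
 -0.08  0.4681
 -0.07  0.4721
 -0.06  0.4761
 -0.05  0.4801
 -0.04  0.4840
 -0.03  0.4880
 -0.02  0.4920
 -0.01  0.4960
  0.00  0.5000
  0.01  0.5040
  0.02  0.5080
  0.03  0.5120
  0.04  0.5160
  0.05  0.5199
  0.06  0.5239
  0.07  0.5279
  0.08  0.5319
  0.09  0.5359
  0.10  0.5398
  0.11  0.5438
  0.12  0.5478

σ√T = 0.47·√1 = 0.4700
d₁ = [ln(260/250) + (0.028 + ½·0.47²)·1] / (σ√T) = (0.0392 + 0.1384) / 0.4700 = 0.3780 which rounds to 0.38
d₂ = 0.3780 − 0.4700 = -0.0920 which rounds to -0.09
exp(−rT) = exp(−0.028·1) = 0.9724
P = 250·0.9724·N(0.09) − 260·N(-0.38) = 250·0.9724·0.5359 − 260·0.3520 = 130.2773 − 91.5200 = 38.7573

£38.76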